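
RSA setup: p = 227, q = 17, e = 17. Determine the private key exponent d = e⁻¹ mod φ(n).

φ(n) = (p−1)(q−1) = 226·16 = 3616.
Need d with 17·d ≡ 1 (mod 3616). Apply the extended Euclidean algorithm:
3616 = 212*17 + 12
17 = 1*12 + 5
12 = 2*5 + 2
5 = 2*2 + 1
2 = 2*1 + 0
Back-substitute:
1 = 5 − 2·2
1 = −2·12 + 5·5
1 = 5·17 − 7·12
1 = −7·3616 + 1489·17
So 17·1489 ≡ 1 (mod 3616), hence d = 1489.

1489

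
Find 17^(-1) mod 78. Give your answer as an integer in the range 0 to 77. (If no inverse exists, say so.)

Extended Euclidean algorithm:
78 = 4·17 + 10
17 = 1·10 + 7
10 = 1·7 + 3
7 = 2·3 + 1
3 = 3·1 + 0
Since gcd(17, 78) = 1, back-substitute to write 1 as a combination:
1 = 7 − 2·3
1 = −2·10 + 3·7
1 = 3·17 − 5·10
1 = −5·78 + 23·17
So 17·23 ≡ 1 (mod 78).

23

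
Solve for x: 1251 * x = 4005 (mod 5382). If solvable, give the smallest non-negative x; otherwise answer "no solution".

First find gcd(1251, 5382):
5382 = 4×1251 + 378
1251 = 3×378 + 117
378 = 3×117 + 27
117 = 4×27 + 9
27 = 3×9 + 0
gcd = 9 and 9 | 4005, so solutions exist. Divide through by 9: 139x ≡ 445 (mod 598).
Now find 139⁻¹ mod 598:
598 = 4·139 + 42
139 = 3·42 + 13
42 = 3·13 + 3
13 = 4·3 + 1
3 = 3·1 + 0
Back-substitute:
1 = 13 − 4·3
1 = −4·42 + 13·13
1 = 13·139 − 43·42
1 = −43·598 + 185·139
So 139⁻¹ ≡ 185 (mod 598).
Then x ≡ 185·445 ≡ 399 (mod 598); the smallest non-negative solution is x = 399.

399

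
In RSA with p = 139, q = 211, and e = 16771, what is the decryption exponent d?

20131

φ(n) = (p−1)(q−1) = 138·210 = 28980.
Need d with 16771·d ≡ 1 (mod 28980). Apply the extended Euclidean algorithm:
28980 = 1·16771 + 12209
16771 = 1·12209 + 4562
12209 = 2·4562 + 3085
4562 = 1·3085 + 1477
3085 = 2·1477 + 131
1477 = 11·131 + 36
131 = 3·36 + 23
36 = 1·23 + 13
23 = 1·13 + 10
13 = 1·10 + 3
10 = 3·3 + 1
3 = 3·1 + 0
Back-substitute:
1 = 10 − 3·3
1 = −3·13 + 4·10
1 = 4·23 − 7·13
1 = −7·36 + 11·23
1 = 11·131 − 40·36
1 = −40·1477 + 451·131
1 = 451·3085 − 942·1477
1 = −942·4562 + 1393·3085
1 = 1393·12209 − 3728·4562
1 = −3728·16771 + 5121·12209
1 = 5121·28980 − 8849·16771
So 16771·(-8849) ≡ 1 (mod 28980), hence d ≡ -8849 ≡ 20131 (mod 28980).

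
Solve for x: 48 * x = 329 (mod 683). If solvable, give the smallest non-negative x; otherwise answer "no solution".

78

First find gcd(48, 683):
683 = 14*48 + 11
48 = 4*11 + 4
11 = 2*4 + 3
4 = 1*3 + 1
3 = 3*1 + 0
gcd = 1, so a unique solution mod 683 exists.
Back-substitute for the Bézout coefficients:
1 = 4 − 3
1 = −11 + 3·4
1 = 3·48 − 13·11
1 = −13·683 + 185·48
So 48·(185) ≡ 1 (mod 683), giving 48⁻¹ ≡ 185.
x ≡ 48⁻¹·329 ≡ 185·329 ≡ 78 (mod 683).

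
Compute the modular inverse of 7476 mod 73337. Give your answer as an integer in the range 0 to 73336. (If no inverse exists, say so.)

55866

Run Euclid on (73337, 7476):
73337 = 9*7476 + 6053
7476 = 1*6053 + 1423
6053 = 4*1423 + 361
1423 = 3*361 + 340
361 = 1*340 + 21
340 = 16*21 + 4
21 = 5*4 + 1
4 = 4*1 + 0
Since gcd(7476, 73337) = 1, back-substitute to write 1 as a combination:
1 = 21 − 5·4
1 = −5·340 + 81·21
1 = 81·361 − 86·340
1 = −86·1423 + 339·361
1 = 339·6053 − 1442·1423
1 = −1442·7476 + 1781·6053
1 = 1781·73337 − 17471·7476
Thus 7476·(-17471) ≡ 1 (mod 73337); reducing, -17471 mod 73337 = 55866.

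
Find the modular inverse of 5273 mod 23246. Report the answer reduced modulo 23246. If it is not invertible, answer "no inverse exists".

Run Euclid on (23246, 5273):
23246 = 4·5273 + 2154
5273 = 2·2154 + 965
2154 = 2·965 + 224
965 = 4·224 + 69
224 = 3·69 + 17
69 = 4·17 + 1
17 = 17·1 + 0
The gcd is 1. Working backward:
1 = 69 − 4·17
1 = −4·224 + 13·69
1 = 13·965 − 56·224
1 = −56·2154 + 125·965
1 = 125·5273 − 306·2154
1 = −306·23246 + 1349·5273
So 5273·1349 ≡ 1 (mod 23246).

1349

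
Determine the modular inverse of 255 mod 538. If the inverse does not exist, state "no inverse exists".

Extended Euclidean algorithm:
538 = 2·255 + 28
255 = 9·28 + 3
28 = 9·3 + 1
3 = 3·1 + 0
The gcd is 1. Working backward:
1 = 28 − 9·3
1 = −9·255 + 82·28
1 = 82·538 − 173·255
Hence 255⁻¹ ≡ -173 ≡ 365 (mod 538).

365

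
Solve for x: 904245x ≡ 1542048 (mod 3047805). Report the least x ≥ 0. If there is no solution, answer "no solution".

no solution

gcd(904245, 3047805):
3047805 = 3*904245 + 335070
904245 = 2*335070 + 234105
335070 = 1*234105 + 100965
234105 = 2*100965 + 32175
100965 = 3*32175 + 4440
32175 = 7*4440 + 1095
4440 = 4*1095 + 60
1095 = 18*60 + 15
60 = 4*15 + 0
gcd = 15, but 15 ∤ 1542048, so the congruence has no solution.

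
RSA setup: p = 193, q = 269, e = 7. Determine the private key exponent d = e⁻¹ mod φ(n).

φ(n) = (p−1)(q−1) = 192·268 = 51456.
Need d with 7·d ≡ 1 (mod 51456). Apply the extended Euclidean algorithm:
51456 = 7350·7 + 6
7 = 1·6 + 1
6 = 6·1 + 0
Back-substitute:
1 = 7 − 6
1 = −51456 + 7351·7
So 7·7351 ≡ 1 (mod 51456), hence d = 7351.

7351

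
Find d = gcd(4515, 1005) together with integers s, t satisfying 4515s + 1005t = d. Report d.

Apply Euclid's algorithm to 4515 and 1005:
4515 = 4·1005 + 495
1005 = 2·495 + 15
495 = 33·15 + 0
gcd(4515, 1005) = 15.
Working backward:
15 = 1005 − 2·495
15 = −2·4515 + 9·1005
So 15 = (-2)·4515 + (9)·1005.

15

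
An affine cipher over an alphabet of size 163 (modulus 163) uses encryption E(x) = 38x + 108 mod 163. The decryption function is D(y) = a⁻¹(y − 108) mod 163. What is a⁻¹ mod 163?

Extended Euclidean algorithm:
163 = 4*38 + 11
38 = 3*11 + 5
11 = 2*5 + 1
5 = 5*1 + 0
Since gcd(38, 163) = 1, back-substitute to write 1 as a combination:
1 = 11 − 2·5
1 = −2·38 + 7·11
1 = 7·163 − 30·38
So 38·(-30) ≡ 1 (mod 163), and -30 ≡ 133 (mod 163).

133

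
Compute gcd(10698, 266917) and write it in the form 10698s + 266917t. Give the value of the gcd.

Euclidean algorithm:
266917 = 24×10698 + 10165
10698 = 1×10165 + 533
10165 = 19×533 + 38
533 = 14×38 + 1
38 = 38×1 + 0
gcd(10698, 266917) = 1.
Express as a combination:
1 = 533 − 14·38
1 = −14·10165 + 267·533
1 = 267·10698 − 281·10165
1 = −281·266917 + 7011·10698
So 1 = (-281)·266917 + (7011)·10698.

1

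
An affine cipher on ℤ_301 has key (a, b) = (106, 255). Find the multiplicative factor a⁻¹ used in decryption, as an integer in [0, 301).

71

Extended Euclidean algorithm:
301 = 2*106 + 89
106 = 1*89 + 17
89 = 5*17 + 4
17 = 4*4 + 1
4 = 4*1 + 0
gcd = 1, so the inverse exists. Back-substitute:
1 = 17 − 4·4
1 = −4·89 + 21·17
1 = 21·106 − 25·89
1 = −25·301 + 71·106
So 106·71 ≡ 1 (mod 301).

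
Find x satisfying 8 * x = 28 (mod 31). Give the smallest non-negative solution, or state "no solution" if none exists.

First find gcd(8, 31):
31 = 3×8 + 7
8 = 1×7 + 1
7 = 7×1 + 0
gcd = 1, so a unique solution mod 31 exists.
Back-substitute for the Bézout coefficients:
1 = 8 − 7
1 = −31 + 4·8
So 8·(4) ≡ 1 (mod 31), giving 8⁻¹ ≡ 4.
x ≡ 8⁻¹·28 ≡ 4·28 ≡ 19 (mod 31).

19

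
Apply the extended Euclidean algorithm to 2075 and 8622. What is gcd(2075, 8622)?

Repeated division:
8622 = 4*2075 + 322
2075 = 6*322 + 143
322 = 2*143 + 36
143 = 3*36 + 35
36 = 1*35 + 1
35 = 35*1 + 0
gcd(2075, 8622) = 1.
Back-substituting:
1 = 36 − 35
1 = −143 + 4·36
1 = 4·322 − 9·143
1 = −9·2075 + 58·322
1 = 58·8622 − 241·2075
So 1 = (58)·8622 + (-241)·2075.

1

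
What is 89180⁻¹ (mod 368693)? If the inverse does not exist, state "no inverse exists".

no inverse exists

Compute gcd(89180, 368693):
368693 = 4·89180 + 11973
89180 = 7·11973 + 5369
11973 = 2·5369 + 1235
5369 = 4·1235 + 429
1235 = 2·429 + 377
429 = 1·377 + 52
377 = 7·52 + 13
52 = 4·13 + 0
Since gcd = 13 > 1, 89180 is not a unit mod 368693.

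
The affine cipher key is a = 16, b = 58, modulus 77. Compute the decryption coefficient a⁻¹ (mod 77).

53

Run Euclid on (77, 16):
77 = 4*16 + 13
16 = 1*13 + 3
13 = 4*3 + 1
3 = 3*1 + 0
gcd = 1, so the inverse exists. Back-substitute:
1 = 13 − 4·3
1 = −4·16 + 5·13
1 = 5·77 − 24·16
So 16·(-24) ≡ 1 (mod 77), and -24 ≡ 53 (mod 77).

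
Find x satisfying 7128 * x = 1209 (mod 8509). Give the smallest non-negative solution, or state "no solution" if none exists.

First find gcd(7128, 8509):
8509 = 1·7128 + 1381
7128 = 5·1381 + 223
1381 = 6·223 + 43
223 = 5·43 + 8
43 = 5·8 + 3
8 = 2·3 + 2
3 = 1·2 + 1
2 = 2·1 + 0
gcd = 1, so a unique solution mod 8509 exists.
Back-substitute for the Bézout coefficients:
1 = 3 − 2
1 = −8 + 3·3
1 = 3·43 − 16·8
1 = −16·223 + 83·43
1 = 83·1381 − 514·223
1 = −514·7128 + 2653·1381
1 = 2653·8509 − 3167·7128
So 7128·(-3167) ≡ 1 (mod 8509), giving 7128⁻¹ ≡ 5342.
x ≡ 7128⁻¹·1209 ≡ 5342·1209 ≡ 147 (mod 8509).

147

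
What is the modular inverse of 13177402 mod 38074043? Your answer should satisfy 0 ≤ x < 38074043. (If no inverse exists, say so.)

no inverse exists

Euclidean algorithm on 38074043, 13177402:
38074043 = 2×13177402 + 11719239
13177402 = 1×11719239 + 1458163
11719239 = 8×1458163 + 53935
1458163 = 27×53935 + 1918
53935 = 28×1918 + 231
1918 = 8×231 + 70
231 = 3×70 + 21
70 = 3×21 + 7
21 = 3×7 + 0
The gcd is 7, not 1, hence no inverse exists.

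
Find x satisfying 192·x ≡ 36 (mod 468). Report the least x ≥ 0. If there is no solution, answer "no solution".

First find gcd(192, 468):
468 = 2·192 + 84
192 = 2·84 + 24
84 = 3·24 + 12
24 = 2·12 + 0
gcd = 12 and 12 | 36, so solutions exist. Divide through by 12: 16x ≡ 3 (mod 39).
Now find 16⁻¹ mod 39:
39 = 2×16 + 7
16 = 2×7 + 2
7 = 3×2 + 1
2 = 2×1 + 0
Back-substitute:
1 = 7 − 3·2
1 = −3·16 + 7·7
1 = 7·39 − 17·16
So 16·(-17) ≡ 1 (mod 39), i.e. 16⁻¹ ≡ 22.
Then x ≡ 22·3 ≡ 27 (mod 39); the smallest non-negative solution is x = 27.

27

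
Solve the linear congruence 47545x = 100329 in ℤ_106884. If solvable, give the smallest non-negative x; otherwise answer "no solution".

First find gcd(47545, 106884):
106884 = 2·47545 + 11794
47545 = 4·11794 + 369
11794 = 31·369 + 355
369 = 1·355 + 14
355 = 25·14 + 5
14 = 2·5 + 4
5 = 1·4 + 1
4 = 4·1 + 0
gcd = 1, so a unique solution mod 106884 exists.
Back-substitute for the Bézout coefficients:
1 = 5 − 4
1 = −14 + 3·5
1 = 3·355 − 76·14
1 = −76·369 + 79·355
1 = 79·11794 − 2525·369
1 = −2525·47545 + 10179·11794
1 = 10179·106884 − 22883·47545
So 47545·(-22883) ≡ 1 (mod 106884), giving 47545⁻¹ ≡ 84001.
x ≡ 47545⁻¹·100329 ≡ 84001·100329 ≡ 39813 (mod 106884).

39813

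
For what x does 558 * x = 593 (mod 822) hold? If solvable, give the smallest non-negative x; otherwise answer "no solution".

gcd(558, 822):
822 = 1·558 + 264
558 = 2·264 + 30
264 = 8·30 + 24
30 = 1·24 + 6
24 = 4·6 + 0
gcd = 6, but 6 ∤ 593, so the congruence has no solution.

no solution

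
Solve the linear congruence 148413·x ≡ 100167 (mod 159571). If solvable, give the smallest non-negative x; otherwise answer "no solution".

First find gcd(148413, 159571):
159571 = 1·148413 + 11158
148413 = 13·11158 + 3359
11158 = 3·3359 + 1081
3359 = 3·1081 + 116
1081 = 9·116 + 37
116 = 3·37 + 5
37 = 7·5 + 2
5 = 2·2 + 1
2 = 2·1 + 0
gcd = 1, so a unique solution mod 159571 exists.
Back-substitute for the Bézout coefficients:
1 = 5 − 2·2
1 = −2·37 + 15·5
1 = 15·116 − 47·37
1 = −47·1081 + 438·116
1 = 438·3359 − 1361·1081
1 = −1361·11158 + 4521·3359
1 = 4521·148413 − 60134·11158
1 = −60134·159571 + 64655·148413
So 148413·(64655) ≡ 1 (mod 159571), giving 148413⁻¹ ≡ 64655.
x ≡ 148413⁻¹·100167 ≡ 64655·100167 ≡ 108350 (mod 159571).

108350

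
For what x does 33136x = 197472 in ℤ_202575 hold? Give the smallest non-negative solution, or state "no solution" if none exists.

15852

First find gcd(33136, 202575):
202575 = 6·33136 + 3759
33136 = 8·3759 + 3064
3759 = 1·3064 + 695
3064 = 4·695 + 284
695 = 2·284 + 127
284 = 2·127 + 30
127 = 4·30 + 7
30 = 4·7 + 2
7 = 3·2 + 1
2 = 2·1 + 0
gcd = 1, so a unique solution mod 202575 exists.
Back-substitute for the Bézout coefficients:
1 = 7 − 3·2
1 = −3·30 + 13·7
1 = 13·127 − 55·30
1 = −55·284 + 123·127
1 = 123·695 − 301·284
1 = −301·3064 + 1327·695
1 = 1327·3759 − 1628·3064
1 = −1628·33136 + 14351·3759
1 = 14351·202575 − 87734·33136
So 33136·(-87734) ≡ 1 (mod 202575), giving 33136⁻¹ ≡ 114841.
x ≡ 33136⁻¹·197472 ≡ 114841·197472 ≡ 15852 (mod 202575).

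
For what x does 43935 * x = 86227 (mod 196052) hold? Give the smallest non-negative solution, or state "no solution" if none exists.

128133

First find gcd(43935, 196052):
196052 = 4*43935 + 20312
43935 = 2*20312 + 3311
20312 = 6*3311 + 446
3311 = 7*446 + 189
446 = 2*189 + 68
189 = 2*68 + 53
68 = 1*53 + 15
53 = 3*15 + 8
15 = 1*8 + 7
8 = 1*7 + 1
7 = 7*1 + 0
gcd = 1, so a unique solution mod 196052 exists.
Back-substitute for the Bézout coefficients:
1 = 8 − 7
1 = −15 + 2·8
1 = 2·53 − 7·15
1 = −7·68 + 9·53
1 = 9·189 − 25·68
1 = −25·446 + 59·189
1 = 59·3311 − 438·446
1 = −438·20312 + 2687·3311
1 = 2687·43935 − 5812·20312
1 = −5812·196052 + 25935·43935
So 43935·(25935) ≡ 1 (mod 196052), giving 43935⁻¹ ≡ 25935.
x ≡ 43935⁻¹·86227 ≡ 25935·86227 ≡ 128133 (mod 196052).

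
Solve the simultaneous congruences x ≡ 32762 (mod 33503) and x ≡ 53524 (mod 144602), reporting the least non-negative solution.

Write x = 32762 + 33503·k. Then 33503·k ≡ 53524 − 32762 ≡ 20762 (mod 144602).
Need 33503⁻¹ mod 144602. Extended Euclid on (144602, 33503):
144602 = 4·33503 + 10590
33503 = 3·10590 + 1733
10590 = 6·1733 + 192
1733 = 9·192 + 5
192 = 38·5 + 2
5 = 2·2 + 1
2 = 2·1 + 0
Back-substitute:
1 = 5 − 2·2
1 = −2·192 + 77·5
1 = 77·1733 − 695·192
1 = −695·10590 + 4247·1733
1 = 4247·33503 − 13436·10590
1 = −13436·144602 + 57991·33503
33503⁻¹ ≡ 57991 (mod 144602), so k ≡ 57991·20762 ≡ 52890 (mod 144602).
x = 32762 + 33503·52890 = 1772006432.

1772006432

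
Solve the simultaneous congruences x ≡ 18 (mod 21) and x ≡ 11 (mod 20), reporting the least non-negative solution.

Write x = 18 + 21·k. Then 21·k ≡ 11 − 18 ≡ 13 (mod 20).
Need 21⁻¹ mod 20. Extended Euclid on (20, 1):
20 = 20×1 + 0
21⁻¹ ≡ 1 (mod 20), so k ≡ 1·13 ≡ 13 (mod 20).
x = 18 + 21·13 = 291.

291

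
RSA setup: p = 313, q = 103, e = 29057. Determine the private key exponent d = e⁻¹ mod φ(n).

φ(n) = (p−1)(q−1) = 312·102 = 31824.
Need d with 29057·d ≡ 1 (mod 31824). Apply the extended Euclidean algorithm:
31824 = 1*29057 + 2767
29057 = 10*2767 + 1387
2767 = 1*1387 + 1380
1387 = 1*1380 + 7
1380 = 197*7 + 1
7 = 7*1 + 0
Back-substitute:
1 = 1380 − 197·7
1 = −197·1387 + 198·1380
1 = 198·2767 − 395·1387
1 = −395·29057 + 4148·2767
1 = 4148·31824 − 4543·29057
So 29057·(-4543) ≡ 1 (mod 31824), hence d ≡ -4543 ≡ 27281 (mod 31824).

27281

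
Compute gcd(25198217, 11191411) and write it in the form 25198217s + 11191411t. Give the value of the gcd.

11

Repeated division:
25198217 = 2·11191411 + 2815395
11191411 = 3·2815395 + 2745226
2815395 = 1·2745226 + 70169
2745226 = 39·70169 + 8635
70169 = 8·8635 + 1089
8635 = 7·1089 + 1012
1089 = 1·1012 + 77
1012 = 13·77 + 11
77 = 7·11 + 0
gcd(25198217, 11191411) = 11.
Back-substituting:
11 = 1012 − 13·77
11 = −13·1089 + 14·1012
11 = 14·8635 − 111·1089
11 = −111·70169 + 902·8635
11 = 902·2745226 − 35289·70169
11 = −35289·2815395 + 36191·2745226
11 = 36191·11191411 − 143862·2815395
11 = −143862·25198217 + 323915·11191411
So 11 = (-143862)·25198217 + (323915)·11191411.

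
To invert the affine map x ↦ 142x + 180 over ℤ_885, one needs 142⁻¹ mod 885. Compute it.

Run Euclid on (885, 142):
885 = 6*142 + 33
142 = 4*33 + 10
33 = 3*10 + 3
10 = 3*3 + 1
3 = 3*1 + 0
gcd = 1, so the inverse exists. Back-substitute:
1 = 10 − 3·3
1 = −3·33 + 10·10
1 = 10·142 − 43·33
1 = −43·885 + 268·142
So 142·268 ≡ 1 (mod 885).

268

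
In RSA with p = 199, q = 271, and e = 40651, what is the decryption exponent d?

φ(n) = (p−1)(q−1) = 198·270 = 53460.
Need d with 40651·d ≡ 1 (mod 53460). Apply the extended Euclidean algorithm:
53460 = 1×40651 + 12809
40651 = 3×12809 + 2224
12809 = 5×2224 + 1689
2224 = 1×1689 + 535
1689 = 3×535 + 84
535 = 6×84 + 31
84 = 2×31 + 22
31 = 1×22 + 9
22 = 2×9 + 4
9 = 2×4 + 1
4 = 4×1 + 0
Back-substitute:
1 = 9 − 2·4
1 = −2·22 + 5·9
1 = 5·31 − 7·22
1 = −7·84 + 19·31
1 = 19·535 − 121·84
1 = −121·1689 + 382·535
1 = 382·2224 − 503·1689
1 = −503·12809 + 2897·2224
1 = 2897·40651 − 9194·12809
1 = −9194·53460 + 12091·40651
So 40651·12091 ≡ 1 (mod 53460), hence d = 12091.

12091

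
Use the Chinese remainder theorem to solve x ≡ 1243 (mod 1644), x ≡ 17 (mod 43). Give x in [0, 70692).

Write x = 1243 + 1644·k. Then 1644·k ≡ 17 − 1243 ≡ 21 (mod 43).
Need 1644⁻¹ mod 43. Extended Euclid on (43, 10):
43 = 4*10 + 3
10 = 3*3 + 1
3 = 3*1 + 0
Back-substitute:
1 = 10 − 3·3
1 = −3·43 + 13·10
1644⁻¹ ≡ 13 (mod 43), so k ≡ 13·21 ≡ 15 (mod 43).
x = 1243 + 1644·15 = 25903.

25903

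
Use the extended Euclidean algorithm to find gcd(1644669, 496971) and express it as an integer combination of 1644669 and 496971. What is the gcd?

Repeated division:
1644669 = 3·496971 + 153756
496971 = 3·153756 + 35703
153756 = 4·35703 + 10944
35703 = 3·10944 + 2871
10944 = 3·2871 + 2331
2871 = 1·2331 + 540
2331 = 4·540 + 171
540 = 3·171 + 27
171 = 6·27 + 9
27 = 3·9 + 0
gcd(1644669, 496971) = 9.
Back-substituting:
9 = 171 − 6·27
9 = −6·540 + 19·171
9 = 19·2331 − 82·540
9 = −82·2871 + 101·2331
9 = 101·10944 − 385·2871
9 = −385·35703 + 1256·10944
9 = 1256·153756 − 5409·35703
9 = −5409·496971 + 17483·153756
9 = 17483·1644669 − 57858·496971
So 9 = (17483)·1644669 + (-57858)·496971.

9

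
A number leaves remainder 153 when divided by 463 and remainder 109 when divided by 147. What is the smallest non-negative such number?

67288

Write x = 153 + 463·k. Then 463·k ≡ 109 − 153 ≡ 103 (mod 147).
Need 463⁻¹ mod 147. Extended Euclid on (147, 22):
147 = 6·22 + 15
22 = 1·15 + 7
15 = 2·7 + 1
7 = 7·1 + 0
Back-substitute:
1 = 15 − 2·7
1 = −2·22 + 3·15
1 = 3·147 − 20·22
463⁻¹ ≡ 127 (mod 147), so k ≡ 127·103 ≡ 145 (mod 147).
x = 153 + 463·145 = 67288.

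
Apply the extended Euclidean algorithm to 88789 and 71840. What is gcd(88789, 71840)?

1

Euclidean algorithm:
88789 = 1·71840 + 16949
71840 = 4·16949 + 4044
16949 = 4·4044 + 773
4044 = 5·773 + 179
773 = 4·179 + 57
179 = 3·57 + 8
57 = 7·8 + 1
8 = 8·1 + 0
gcd(88789, 71840) = 1.
Express as a combination:
1 = 57 − 7·8
1 = −7·179 + 22·57
1 = 22·773 − 95·179
1 = −95·4044 + 497·773
1 = 497·16949 − 2083·4044
1 = −2083·71840 + 8829·16949
1 = 8829·88789 − 10912·71840
So 1 = (8829)·88789 + (-10912)·71840.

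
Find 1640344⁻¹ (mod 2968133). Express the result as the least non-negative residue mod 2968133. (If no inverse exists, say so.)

2109862

Apply the Euclidean algorithm to 2968133 and 1640344:
2968133 = 1·1640344 + 1327789
1640344 = 1·1327789 + 312555
1327789 = 4·312555 + 77569
312555 = 4·77569 + 2279
77569 = 34·2279 + 83
2279 = 27·83 + 38
83 = 2·38 + 7
38 = 5·7 + 3
7 = 2·3 + 1
3 = 3·1 + 0
Since gcd(1640344, 2968133) = 1, back-substitute to write 1 as a combination:
1 = 7 − 2·3
1 = −2·38 + 11·7
1 = 11·83 − 24·38
1 = −24·2279 + 659·83
1 = 659·77569 − 22430·2279
1 = −22430·312555 + 90379·77569
1 = 90379·1327789 − 383946·312555
1 = −383946·1640344 + 474325·1327789
1 = 474325·2968133 − 858271·1640344
So 1640344·(-858271) ≡ 1 (mod 2968133), and -858271 ≡ 2109862 (mod 2968133).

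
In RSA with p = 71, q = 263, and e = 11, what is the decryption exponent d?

11671

φ(n) = (p−1)(q−1) = 70·262 = 18340.
Need d with 11·d ≡ 1 (mod 18340). Apply the extended Euclidean algorithm:
18340 = 1667·11 + 3
11 = 3·3 + 2
3 = 1·2 + 1
2 = 2·1 + 0
Back-substitute:
1 = 3 − 2
1 = −11 + 4·3
1 = 4·18340 − 6669·11
So 11·(-6669) ≡ 1 (mod 18340), hence d ≡ -6669 ≡ 11671 (mod 18340).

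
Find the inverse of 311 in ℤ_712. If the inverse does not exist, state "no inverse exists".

87

Run Euclid on (712, 311):
712 = 2·311 + 90
311 = 3·90 + 41
90 = 2·41 + 8
41 = 5·8 + 1
8 = 8·1 + 0
Since gcd(311, 712) = 1, back-substitute to write 1 as a combination:
1 = 41 − 5·8
1 = −5·90 + 11·41
1 = 11·311 − 38·90
1 = −38·712 + 87·311
So 311·87 ≡ 1 (mod 712).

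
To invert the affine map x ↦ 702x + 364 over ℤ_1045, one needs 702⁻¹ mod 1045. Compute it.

Run Euclid on (1045, 702):
1045 = 1×702 + 343
702 = 2×343 + 16
343 = 21×16 + 7
16 = 2×7 + 2
7 = 3×2 + 1
2 = 2×1 + 0
The gcd is 1. Working backward:
1 = 7 − 3·2
1 = −3·16 + 7·7
1 = 7·343 − 150·16
1 = −150·702 + 307·343
1 = 307·1045 − 457·702
Thus 702·(-457) ≡ 1 (mod 1045); reducing, -457 mod 1045 = 588.

588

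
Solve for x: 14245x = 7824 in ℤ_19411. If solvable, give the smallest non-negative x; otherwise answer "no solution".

gcd(14245, 19411):
19411 = 1×14245 + 5166
14245 = 2×5166 + 3913
5166 = 1×3913 + 1253
3913 = 3×1253 + 154
1253 = 8×154 + 21
154 = 7×21 + 7
21 = 3×7 + 0
gcd = 7, but 7 ∤ 7824, so the congruence has no solution.

no solution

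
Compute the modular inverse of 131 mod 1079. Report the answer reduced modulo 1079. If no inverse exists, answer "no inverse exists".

gcd(1079, 131) by repeated division:
1079 = 8*131 + 31
131 = 4*31 + 7
31 = 4*7 + 3
7 = 2*3 + 1
3 = 3*1 + 0
The gcd is 1. Working backward:
1 = 7 − 2·3
1 = −2·31 + 9·7
1 = 9·131 − 38·31
1 = −38·1079 + 313·131
So 131·313 ≡ 1 (mod 1079).

313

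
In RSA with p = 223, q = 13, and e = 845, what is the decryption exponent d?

413

φ(n) = (p−1)(q−1) = 222·12 = 2664.
Need d with 845·d ≡ 1 (mod 2664). Apply the extended Euclidean algorithm:
2664 = 3*845 + 129
845 = 6*129 + 71
129 = 1*71 + 58
71 = 1*58 + 13
58 = 4*13 + 6
13 = 2*6 + 1
6 = 6*1 + 0
Back-substitute:
1 = 13 − 2·6
1 = −2·58 + 9·13
1 = 9·71 − 11·58
1 = −11·129 + 20·71
1 = 20·845 − 131·129
1 = −131·2664 + 413·845
So 845·413 ≡ 1 (mod 2664), hence d = 413.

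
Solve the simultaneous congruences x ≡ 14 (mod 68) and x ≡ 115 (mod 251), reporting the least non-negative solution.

5386

Write x = 14 + 68·k. Then 68·k ≡ 115 − 14 ≡ 101 (mod 251).
Need 68⁻¹ mod 251. Extended Euclid on (251, 68):
251 = 3*68 + 47
68 = 1*47 + 21
47 = 2*21 + 5
21 = 4*5 + 1
5 = 5*1 + 0
Back-substitute:
1 = 21 − 4·5
1 = −4·47 + 9·21
1 = 9·68 − 13·47
1 = −13·251 + 48·68
68⁻¹ ≡ 48 (mod 251), so k ≡ 48·101 ≡ 79 (mod 251).
x = 14 + 68·79 = 5386.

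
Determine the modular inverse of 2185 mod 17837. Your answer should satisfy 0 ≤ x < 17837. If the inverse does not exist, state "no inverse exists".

Apply the Euclidean algorithm to 17837 and 2185:
17837 = 8*2185 + 357
2185 = 6*357 + 43
357 = 8*43 + 13
43 = 3*13 + 4
13 = 3*4 + 1
4 = 4*1 + 0
The gcd is 1. Working backward:
1 = 13 − 3·4
1 = −3·43 + 10·13
1 = 10·357 − 83·43
1 = −83·2185 + 508·357
1 = 508·17837 − 4147·2185
Hence 2185⁻¹ ≡ -4147 ≡ 13690 (mod 17837).

13690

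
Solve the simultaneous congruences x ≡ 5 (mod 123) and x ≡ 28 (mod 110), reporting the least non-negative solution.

7508

Write x = 5 + 123·k. Then 123·k ≡ 28 − 5 ≡ 23 (mod 110).
Need 123⁻¹ mod 110. Extended Euclid on (110, 13):
110 = 8*13 + 6
13 = 2*6 + 1
6 = 6*1 + 0
Back-substitute:
1 = 13 − 2·6
1 = −2·110 + 17·13
123⁻¹ ≡ 17 (mod 110), so k ≡ 17·23 ≡ 61 (mod 110).
x = 5 + 123·61 = 7508.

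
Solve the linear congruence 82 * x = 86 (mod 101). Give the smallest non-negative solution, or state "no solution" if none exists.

First find gcd(82, 101):
101 = 1·82 + 19
82 = 4·19 + 6
19 = 3·6 + 1
6 = 6·1 + 0
gcd = 1, so a unique solution mod 101 exists.
Back-substitute for the Bézout coefficients:
1 = 19 − 3·6
1 = −3·82 + 13·19
1 = 13·101 − 16·82
So 82·(-16) ≡ 1 (mod 101), giving 82⁻¹ ≡ 85.
x ≡ 82⁻¹·86 ≡ 85·86 ≡ 38 (mod 101).

38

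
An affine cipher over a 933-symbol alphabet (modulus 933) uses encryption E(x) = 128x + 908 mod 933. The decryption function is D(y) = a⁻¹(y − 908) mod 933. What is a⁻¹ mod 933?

605

Extended Euclidean algorithm:
933 = 7·128 + 37
128 = 3·37 + 17
37 = 2·17 + 3
17 = 5·3 + 2
3 = 1·2 + 1
2 = 2·1 + 0
gcd = 1, so the inverse exists. Back-substitute:
1 = 3 − 2
1 = −17 + 6·3
1 = 6·37 − 13·17
1 = −13·128 + 45·37
1 = 45·933 − 328·128
Thus 128·(-328) ≡ 1 (mod 933); reducing, -328 mod 933 = 605.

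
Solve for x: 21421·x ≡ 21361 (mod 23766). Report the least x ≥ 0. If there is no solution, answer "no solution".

First find gcd(21421, 23766):
23766 = 1*21421 + 2345
21421 = 9*2345 + 316
2345 = 7*316 + 133
316 = 2*133 + 50
133 = 2*50 + 33
50 = 1*33 + 17
33 = 1*17 + 16
17 = 1*16 + 1
16 = 16*1 + 0
gcd = 1, so a unique solution mod 23766 exists.
Back-substitute for the Bézout coefficients:
1 = 17 − 16
1 = −33 + 2·17
1 = 2·50 − 3·33
1 = −3·133 + 8·50
1 = 8·316 − 19·133
1 = −19·2345 + 141·316
1 = 141·21421 − 1288·2345
1 = −1288·23766 + 1429·21421
So 21421·(1429) ≡ 1 (mod 23766), giving 21421⁻¹ ≡ 1429.
x ≡ 21421⁻¹·21361 ≡ 1429·21361 ≡ 9325 (mod 23766).

9325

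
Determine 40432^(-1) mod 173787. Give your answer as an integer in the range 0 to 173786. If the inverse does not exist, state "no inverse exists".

118894

Extended Euclidean algorithm:
173787 = 4×40432 + 12059
40432 = 3×12059 + 4255
12059 = 2×4255 + 3549
4255 = 1×3549 + 706
3549 = 5×706 + 19
706 = 37×19 + 3
19 = 6×3 + 1
3 = 3×1 + 0
Since gcd(40432, 173787) = 1, back-substitute to write 1 as a combination:
1 = 19 − 6·3
1 = −6·706 + 223·19
1 = 223·3549 − 1121·706
1 = −1121·4255 + 1344·3549
1 = 1344·12059 − 3809·4255
1 = −3809·40432 + 12771·12059
1 = 12771·173787 − 54893·40432
Thus 40432·(-54893) ≡ 1 (mod 173787); reducing, -54893 mod 173787 = 118894.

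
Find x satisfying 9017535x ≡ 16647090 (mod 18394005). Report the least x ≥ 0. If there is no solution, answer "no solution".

First find gcd(9017535, 18394005):
18394005 = 2·9017535 + 358935
9017535 = 25·358935 + 44160
358935 = 8·44160 + 5655
44160 = 7·5655 + 4575
5655 = 1·4575 + 1080
4575 = 4·1080 + 255
1080 = 4·255 + 60
255 = 4·60 + 15
60 = 4·15 + 0
gcd = 15 and 15 | 16647090, so solutions exist. Divide through by 15: 601169x ≡ 1109806 (mod 1226267).
Now find 601169⁻¹ mod 1226267:
1226267 = 2×601169 + 23929
601169 = 25×23929 + 2944
23929 = 8×2944 + 377
2944 = 7×377 + 305
377 = 1×305 + 72
305 = 4×72 + 17
72 = 4×17 + 4
17 = 4×4 + 1
4 = 4×1 + 0
Back-substitute:
1 = 17 − 4·4
1 = −4·72 + 17·17
1 = 17·305 − 72·72
1 = −72·377 + 89·305
1 = 89·2944 − 695·377
1 = −695·23929 + 5649·2944
1 = 5649·601169 − 141920·23929
1 = −141920·1226267 + 289489·601169
So 601169⁻¹ ≡ 289489 (mod 1226267).
Then x ≡ 289489·1109806 ≡ 806469 (mod 1226267); the smallest non-negative solution is x = 806469.

806469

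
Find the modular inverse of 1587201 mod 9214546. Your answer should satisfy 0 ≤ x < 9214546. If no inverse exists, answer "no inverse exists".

no inverse exists

Euclidean algorithm on 9214546, 1587201:
9214546 = 5*1587201 + 1278541
1587201 = 1*1278541 + 308660
1278541 = 4*308660 + 43901
308660 = 7*43901 + 1353
43901 = 32*1353 + 605
1353 = 2*605 + 143
605 = 4*143 + 33
143 = 4*33 + 11
33 = 3*11 + 0
The gcd is 11, not 1, hence no inverse exists.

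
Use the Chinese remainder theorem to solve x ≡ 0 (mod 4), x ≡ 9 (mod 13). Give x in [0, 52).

48

Write x = 0 + 4·k. Then 4·k ≡ 9 − 0 ≡ 9 (mod 13).
Need 4⁻¹ mod 13. Extended Euclid on (13, 4):
13 = 3*4 + 1
4 = 4*1 + 0
Back-substitute:
1 = 13 − 3·4
4⁻¹ ≡ 10 (mod 13), so k ≡ 10·9 ≡ 12 (mod 13).
x = 0 + 4·12 = 48.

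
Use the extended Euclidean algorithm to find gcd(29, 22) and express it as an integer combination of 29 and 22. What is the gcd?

1

Apply Euclid's algorithm to 29 and 22:
29 = 1*22 + 7
22 = 3*7 + 1
7 = 7*1 + 0
gcd(29, 22) = 1.
Back-substituting:
1 = 22 − 3·7
1 = −3·29 + 4·22
So 1 = (-3)·29 + (4)·22.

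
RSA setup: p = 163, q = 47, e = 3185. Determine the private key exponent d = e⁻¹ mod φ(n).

φ(n) = (p−1)(q−1) = 162·46 = 7452.
Need d with 3185·d ≡ 1 (mod 7452). Apply the extended Euclidean algorithm:
7452 = 2×3185 + 1082
3185 = 2×1082 + 1021
1082 = 1×1021 + 61
1021 = 16×61 + 45
61 = 1×45 + 16
45 = 2×16 + 13
16 = 1×13 + 3
13 = 4×3 + 1
3 = 3×1 + 0
Back-substitute:
1 = 13 − 4·3
1 = −4·16 + 5·13
1 = 5·45 − 14·16
1 = −14·61 + 19·45
1 = 19·1021 − 318·61
1 = −318·1082 + 337·1021
1 = 337·3185 − 992·1082
1 = −992·7452 + 2321·3185
So 3185·2321 ≡ 1 (mod 7452), hence d = 2321.

2321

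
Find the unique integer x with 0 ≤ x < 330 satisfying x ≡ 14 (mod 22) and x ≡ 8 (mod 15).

278

Write x = 14 + 22·k. Then 22·k ≡ 8 − 14 ≡ 9 (mod 15).
Need 22⁻¹ mod 15. Extended Euclid on (15, 7):
15 = 2×7 + 1
7 = 7×1 + 0
Back-substitute:
1 = 15 − 2·7
22⁻¹ ≡ 13 (mod 15), so k ≡ 13·9 ≡ 12 (mod 15).
x = 14 + 22·12 = 278.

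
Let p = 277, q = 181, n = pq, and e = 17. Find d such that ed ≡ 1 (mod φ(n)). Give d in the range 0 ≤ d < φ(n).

φ(n) = (p−1)(q−1) = 276·180 = 49680.
Need d with 17·d ≡ 1 (mod 49680). Apply the extended Euclidean algorithm:
49680 = 2922·17 + 6
17 = 2·6 + 5
6 = 1·5 + 1
5 = 5·1 + 0
Back-substitute:
1 = 6 − 5
1 = −17 + 3·6
1 = 3·49680 − 8767·17
So 17·(-8767) ≡ 1 (mod 49680), hence d ≡ -8767 ≡ 40913 (mod 49680).

40913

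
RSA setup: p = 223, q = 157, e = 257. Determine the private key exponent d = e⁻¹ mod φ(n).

13745

φ(n) = (p−1)(q−1) = 222·156 = 34632.
Need d with 257·d ≡ 1 (mod 34632). Apply the extended Euclidean algorithm:
34632 = 134*257 + 194
257 = 1*194 + 63
194 = 3*63 + 5
63 = 12*5 + 3
5 = 1*3 + 2
3 = 1*2 + 1
2 = 2*1 + 0
Back-substitute:
1 = 3 − 2
1 = −5 + 2·3
1 = 2·63 − 25·5
1 = −25·194 + 77·63
1 = 77·257 − 102·194
1 = −102·34632 + 13745·257
So 257·13745 ≡ 1 (mod 34632), hence d = 13745.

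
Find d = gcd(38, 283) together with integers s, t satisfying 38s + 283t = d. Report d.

1

Repeated division:
283 = 7*38 + 17
38 = 2*17 + 4
17 = 4*4 + 1
4 = 4*1 + 0
gcd(38, 283) = 1.
Express as a combination:
1 = 17 − 4·4
1 = −4·38 + 9·17
1 = 9·283 − 67·38
So 1 = (9)·283 + (-67)·38.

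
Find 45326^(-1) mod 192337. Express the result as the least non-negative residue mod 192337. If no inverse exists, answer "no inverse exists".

104545

gcd(192337, 45326) by repeated division:
192337 = 4*45326 + 11033
45326 = 4*11033 + 1194
11033 = 9*1194 + 287
1194 = 4*287 + 46
287 = 6*46 + 11
46 = 4*11 + 2
11 = 5*2 + 1
2 = 2*1 + 0
The gcd is 1. Working backward:
1 = 11 − 5·2
1 = −5·46 + 21·11
1 = 21·287 − 131·46
1 = −131·1194 + 545·287
1 = 545·11033 − 5036·1194
1 = −5036·45326 + 20689·11033
1 = 20689·192337 − 87792·45326
So 45326·(-87792) ≡ 1 (mod 192337), and -87792 ≡ 104545 (mod 192337).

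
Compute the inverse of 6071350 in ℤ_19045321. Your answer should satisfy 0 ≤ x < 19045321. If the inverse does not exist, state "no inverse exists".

3048045

gcd(19045321, 6071350) by repeated division:
19045321 = 3*6071350 + 831271
6071350 = 7*831271 + 252453
831271 = 3*252453 + 73912
252453 = 3*73912 + 30717
73912 = 2*30717 + 12478
30717 = 2*12478 + 5761
12478 = 2*5761 + 956
5761 = 6*956 + 25
956 = 38*25 + 6
25 = 4*6 + 1
6 = 6*1 + 0
The gcd is 1. Working backward:
1 = 25 − 4·6
1 = −4·956 + 153·25
1 = 153·5761 − 922·956
1 = −922·12478 + 1997·5761
1 = 1997·30717 − 4916·12478
1 = −4916·73912 + 11829·30717
1 = 11829·252453 − 40403·73912
1 = −40403·831271 + 133038·252453
1 = 133038·6071350 − 971669·831271
1 = −971669·19045321 + 3048045·6071350
So 6071350·3048045 ≡ 1 (mod 19045321).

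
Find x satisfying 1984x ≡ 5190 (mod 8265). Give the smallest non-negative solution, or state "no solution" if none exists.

First find gcd(1984, 8265):
8265 = 4×1984 + 329
1984 = 6×329 + 10
329 = 32×10 + 9
10 = 1×9 + 1
9 = 9×1 + 0
gcd = 1, so a unique solution mod 8265 exists.
Back-substitute for the Bézout coefficients:
1 = 10 − 9
1 = −329 + 33·10
1 = 33·1984 − 199·329
1 = −199·8265 + 829·1984
So 1984·(829) ≡ 1 (mod 8265), giving 1984⁻¹ ≡ 829.
x ≡ 1984⁻¹·5190 ≡ 829·5190 ≡ 4710 (mod 8265).

4710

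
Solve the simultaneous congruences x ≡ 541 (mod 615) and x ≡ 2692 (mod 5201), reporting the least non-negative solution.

907666

Write x = 541 + 615·k. Then 615·k ≡ 2692 − 541 ≡ 2151 (mod 5201).
Need 615⁻¹ mod 5201. Extended Euclid on (5201, 615):
5201 = 8·615 + 281
615 = 2·281 + 53
281 = 5·53 + 16
53 = 3·16 + 5
16 = 3·5 + 1
5 = 5·1 + 0
Back-substitute:
1 = 16 − 3·5
1 = −3·53 + 10·16
1 = 10·281 − 53·53
1 = −53·615 + 116·281
1 = 116·5201 − 981·615
615⁻¹ ≡ 4220 (mod 5201), so k ≡ 4220·2151 ≡ 1475 (mod 5201).
x = 541 + 615·1475 = 907666.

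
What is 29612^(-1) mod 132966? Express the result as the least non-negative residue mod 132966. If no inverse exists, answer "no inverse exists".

no inverse exists

Compute gcd(29612, 132966):
132966 = 4×29612 + 14518
29612 = 2×14518 + 576
14518 = 25×576 + 118
576 = 4×118 + 104
118 = 1×104 + 14
104 = 7×14 + 6
14 = 2×6 + 2
6 = 3×2 + 0
Since gcd = 2 > 1, 29612 is not a unit mod 132966.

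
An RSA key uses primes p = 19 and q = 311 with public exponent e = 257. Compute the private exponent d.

φ(n) = (p−1)(q−1) = 18·310 = 5580.
Need d with 257·d ≡ 1 (mod 5580). Apply the extended Euclidean algorithm:
5580 = 21*257 + 183
257 = 1*183 + 74
183 = 2*74 + 35
74 = 2*35 + 4
35 = 8*4 + 3
4 = 1*3 + 1
3 = 3*1 + 0
Back-substitute:
1 = 4 − 3
1 = −35 + 9·4
1 = 9·74 − 19·35
1 = −19·183 + 47·74
1 = 47·257 − 66·183
1 = −66·5580 + 1433·257
So 257·1433 ≡ 1 (mod 5580), hence d = 1433.

1433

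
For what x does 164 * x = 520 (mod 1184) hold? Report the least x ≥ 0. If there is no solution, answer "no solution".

162

First find gcd(164, 1184):
1184 = 7*164 + 36
164 = 4*36 + 20
36 = 1*20 + 16
20 = 1*16 + 4
16 = 4*4 + 0
gcd = 4 and 4 | 520, so solutions exist. Divide through by 4: 41x ≡ 130 (mod 296).
Now find 41⁻¹ mod 296:
296 = 7×41 + 9
41 = 4×9 + 5
9 = 1×5 + 4
5 = 1×4 + 1
4 = 4×1 + 0
Back-substitute:
1 = 5 − 4
1 = −9 + 2·5
1 = 2·41 − 9·9
1 = −9·296 + 65·41
So 41⁻¹ ≡ 65 (mod 296).
Then x ≡ 65·130 ≡ 162 (mod 296); the smallest non-negative solution is x = 162.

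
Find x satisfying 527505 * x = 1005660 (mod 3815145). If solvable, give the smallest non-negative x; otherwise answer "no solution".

121731

First find gcd(527505, 3815145):
3815145 = 7×527505 + 122610
527505 = 4×122610 + 37065
122610 = 3×37065 + 11415
37065 = 3×11415 + 2820
11415 = 4×2820 + 135
2820 = 20×135 + 120
135 = 1×120 + 15
120 = 8×15 + 0
gcd = 15 and 15 | 1005660, so solutions exist. Divide through by 15: 35167x ≡ 67044 (mod 254343).
Now find 35167⁻¹ mod 254343:
254343 = 7·35167 + 8174
35167 = 4·8174 + 2471
8174 = 3·2471 + 761
2471 = 3·761 + 188
761 = 4·188 + 9
188 = 20·9 + 8
9 = 1·8 + 1
8 = 8·1 + 0
Back-substitute:
1 = 9 − 8
1 = −188 + 21·9
1 = 21·761 − 85·188
1 = −85·2471 + 276·761
1 = 276·8174 − 913·2471
1 = −913·35167 + 3928·8174
1 = 3928·254343 − 28409·35167
So 35167·(-28409) ≡ 1 (mod 254343), i.e. 35167⁻¹ ≡ 225934.
Then x ≡ 225934·67044 ≡ 121731 (mod 254343); the smallest non-negative solution is x = 121731.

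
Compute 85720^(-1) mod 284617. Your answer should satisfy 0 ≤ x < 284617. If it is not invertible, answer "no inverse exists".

Run Euclid on (284617, 85720):
284617 = 3·85720 + 27457
85720 = 3·27457 + 3349
27457 = 8·3349 + 665
3349 = 5·665 + 24
665 = 27·24 + 17
24 = 1·17 + 7
17 = 2·7 + 3
7 = 2·3 + 1
3 = 3·1 + 0
gcd = 1, so the inverse exists. Back-substitute:
1 = 7 − 2·3
1 = −2·17 + 5·7
1 = 5·24 − 7·17
1 = −7·665 + 194·24
1 = 194·3349 − 977·665
1 = −977·27457 + 8010·3349
1 = 8010·85720 − 25007·27457
1 = −25007·284617 + 83031·85720
So 85720·83031 ≡ 1 (mod 284617).

83031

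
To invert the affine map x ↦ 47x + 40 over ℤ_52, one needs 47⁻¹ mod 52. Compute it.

Apply the Euclidean algorithm to 52 and 47:
52 = 1*47 + 5
47 = 9*5 + 2
5 = 2*2 + 1
2 = 2*1 + 0
Since gcd(47, 52) = 1, back-substitute to write 1 as a combination:
1 = 5 − 2·2
1 = −2·47 + 19·5
1 = 19·52 − 21·47
Thus 47·(-21) ≡ 1 (mod 52); reducing, -21 mod 52 = 31.

31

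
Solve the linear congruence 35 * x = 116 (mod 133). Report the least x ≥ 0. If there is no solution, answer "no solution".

no solution

gcd(35, 133):
133 = 3×35 + 28
35 = 1×28 + 7
28 = 4×7 + 0
gcd = 7, but 7 ∤ 116, so the congruence has no solution.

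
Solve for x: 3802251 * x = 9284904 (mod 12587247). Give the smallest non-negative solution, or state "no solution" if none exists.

First find gcd(3802251, 12587247):
12587247 = 3*3802251 + 1180494
3802251 = 3*1180494 + 260769
1180494 = 4*260769 + 137418
260769 = 1*137418 + 123351
137418 = 1*123351 + 14067
123351 = 8*14067 + 10815
14067 = 1*10815 + 3252
10815 = 3*3252 + 1059
3252 = 3*1059 + 75
1059 = 14*75 + 9
75 = 8*9 + 3
9 = 3*3 + 0
gcd = 3 and 3 | 9284904, so solutions exist. Divide through by 3: 1267417x ≡ 3094968 (mod 4195749).
Now find 1267417⁻¹ mod 4195749:
4195749 = 3×1267417 + 393498
1267417 = 3×393498 + 86923
393498 = 4×86923 + 45806
86923 = 1×45806 + 41117
45806 = 1×41117 + 4689
41117 = 8×4689 + 3605
4689 = 1×3605 + 1084
3605 = 3×1084 + 353
1084 = 3×353 + 25
353 = 14×25 + 3
25 = 8×3 + 1
3 = 3×1 + 0
Back-substitute:
1 = 25 − 8·3
1 = −8·353 + 113·25
1 = 113·1084 − 347·353
1 = −347·3605 + 1154·1084
1 = 1154·4689 − 1501·3605
1 = −1501·41117 + 13162·4689
1 = 13162·45806 − 14663·41117
1 = −14663·86923 + 27825·45806
1 = 27825·393498 − 125963·86923
1 = −125963·1267417 + 405714·393498
1 = 405714·4195749 − 1343105·1267417
So 1267417·(-1343105) ≡ 1 (mod 4195749), i.e. 1267417⁻¹ ≡ 2852644.
Then x ≡ 2852644·3094968 ≡ 4194126 (mod 4195749); the smallest non-negative solution is x = 4194126.

4194126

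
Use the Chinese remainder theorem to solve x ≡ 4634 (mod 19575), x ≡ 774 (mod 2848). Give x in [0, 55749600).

Write x = 4634 + 19575·k. Then 19575·k ≡ 774 − 4634 ≡ 1836 (mod 2848).
Need 19575⁻¹ mod 2848. Extended Euclid on (2848, 2487):
2848 = 1·2487 + 361
2487 = 6·361 + 321
361 = 1·321 + 40
321 = 8·40 + 1
40 = 40·1 + 0
Back-substitute:
1 = 321 − 8·40
1 = −8·361 + 9·321
1 = 9·2487 − 62·361
1 = −62·2848 + 71·2487
19575⁻¹ ≡ 71 (mod 2848), so k ≡ 71·1836 ≡ 2196 (mod 2848).
x = 4634 + 19575·2196 = 42991334.

42991334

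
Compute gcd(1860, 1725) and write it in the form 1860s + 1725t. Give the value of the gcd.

15

Repeated division:
1860 = 1*1725 + 135
1725 = 12*135 + 105
135 = 1*105 + 30
105 = 3*30 + 15
30 = 2*15 + 0
gcd(1860, 1725) = 15.
Back-substituting:
15 = 105 − 3·30
15 = −3·135 + 4·105
15 = 4·1725 − 51·135
15 = −51·1860 + 55·1725
So 15 = (-51)·1860 + (55)·1725.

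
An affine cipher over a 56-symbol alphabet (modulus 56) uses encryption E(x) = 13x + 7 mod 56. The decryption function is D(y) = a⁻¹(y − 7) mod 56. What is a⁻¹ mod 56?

13

Extended Euclidean algorithm:
56 = 4×13 + 4
13 = 3×4 + 1
4 = 4×1 + 0
gcd = 1, so the inverse exists. Back-substitute:
1 = 13 − 3·4
1 = −3·56 + 13·13
So 13·13 ≡ 1 (mod 56).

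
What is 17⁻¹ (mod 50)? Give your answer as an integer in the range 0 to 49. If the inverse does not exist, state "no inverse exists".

gcd(50, 17) by repeated division:
50 = 2·17 + 16
17 = 1·16 + 1
16 = 16·1 + 0
The gcd is 1. Working backward:
1 = 17 − 16
1 = −50 + 3·17
So 17·3 ≡ 1 (mod 50).

3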